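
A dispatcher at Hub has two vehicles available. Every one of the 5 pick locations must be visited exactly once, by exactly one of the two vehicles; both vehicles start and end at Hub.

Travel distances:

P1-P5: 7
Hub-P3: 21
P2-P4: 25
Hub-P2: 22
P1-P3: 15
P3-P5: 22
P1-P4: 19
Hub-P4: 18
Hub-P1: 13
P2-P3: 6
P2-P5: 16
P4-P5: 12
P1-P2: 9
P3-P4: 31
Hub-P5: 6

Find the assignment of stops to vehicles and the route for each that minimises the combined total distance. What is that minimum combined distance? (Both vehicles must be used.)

There are 2^4 − 1 = 15 ways to divide the 5 stops into two non-empty groups. For each, the best each vehicle can do is its own shortest tour through its group:
  {P1} + {P2, P3, P4, P5}: 26 + 70 = 96
  {P2} + {P1, P3, P4, P5}: 44 + 73 = 117
  {P1, P2} + {P3, P4, P5}: 44 + 70 = 114
  {P3} + {P1, P2, P4, P5}: 42 + 65 = 107
  {P1, P3} + {P2, P4, P5}: 49 + 65 = 114
  {P2, P3} + {P1, P4, P5}: 49 + 50 = 99
  … (15 splits in total)
  {P1, P2, P3} + {P4, P5}: 49 + 36 = 85  ← best
Best: vehicle 1 Hub → P1 → P2 → P3 → Hub = 49; vehicle 2 Hub → P4 → P5 → Hub = 36; combined 85.

85 — the smallest possible combined total.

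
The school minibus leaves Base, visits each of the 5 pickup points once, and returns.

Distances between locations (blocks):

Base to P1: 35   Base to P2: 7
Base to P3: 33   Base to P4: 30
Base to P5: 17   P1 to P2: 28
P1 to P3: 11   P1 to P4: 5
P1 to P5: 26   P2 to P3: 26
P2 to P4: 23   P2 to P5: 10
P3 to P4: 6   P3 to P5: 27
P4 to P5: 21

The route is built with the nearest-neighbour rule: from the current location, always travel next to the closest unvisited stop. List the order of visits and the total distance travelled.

From Base: distances to unvisited — P2=7, P5=17, P4=30, P3=33, P1=35. Nearest is P2 (7).
From P2: distances to unvisited — P5=10, P4=23, P3=26, P1=28. Nearest is P5 (10).
From P5: distances to unvisited — P4=21, P1=26, P3=27. Nearest is P4 (21).
From P4: distances to unvisited — P1=5, P3=6. Nearest is P1 (5).
From P1: distances to unvisited — P3=11. Nearest is P3 (11).
Return P3→Base: 33.
Total = 7 + 10 + 21 + 5 + 11 + 33 = 87.

Total distance 87 blocks via the nearest-neighbour route Base → P2 → P5 → P4 → P1 → P3 → Base.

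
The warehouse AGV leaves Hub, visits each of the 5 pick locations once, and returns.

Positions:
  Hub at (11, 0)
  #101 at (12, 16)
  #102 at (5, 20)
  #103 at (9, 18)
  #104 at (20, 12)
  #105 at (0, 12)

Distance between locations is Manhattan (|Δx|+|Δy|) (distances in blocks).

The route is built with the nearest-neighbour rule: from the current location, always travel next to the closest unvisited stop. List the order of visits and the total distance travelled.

At Hub the remaining stops are #101 17, #103 20, #104 21, #105 23, #102 26; go to #101.
At #101 the remaining stops are #103 5, #102 11, #104 12, #105 16; go to #103.
At #103 the remaining stops are #102 6, #105 15, #104 17; go to #102.
At #102 the remaining stops are #105 13, #104 23; go to #105.
At #105 the remaining stops are #104 20; go to #104.
Return #104→Hub: 21.
Total = 17 + 5 + 6 + 13 + 20 + 21 = 82.

Nearest-neighbour total = 82 blocks; route Hub → #101 → #103 → #102 → #105 → #104 → Hub.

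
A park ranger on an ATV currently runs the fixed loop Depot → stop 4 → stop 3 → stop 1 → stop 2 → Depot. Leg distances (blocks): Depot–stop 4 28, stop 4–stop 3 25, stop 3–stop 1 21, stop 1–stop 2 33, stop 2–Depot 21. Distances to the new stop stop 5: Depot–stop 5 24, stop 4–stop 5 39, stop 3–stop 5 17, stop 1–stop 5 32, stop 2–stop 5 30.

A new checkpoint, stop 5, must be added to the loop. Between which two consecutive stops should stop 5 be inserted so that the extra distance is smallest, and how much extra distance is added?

Insertion cost between consecutive stops i–j is d(i,stop 5) + d(stop 5,j) − d(i,j):
  between Depot and stop 4: 24 + 39 − 28 = 35
  between stop 4 and stop 3: 39 + 17 − 25 = 31
  between stop 3 and stop 1: 17 + 32 − 21 = 28
  between stop 1 and stop 2: 32 + 30 − 33 = 29
  between stop 2 and Depot: 30 + 24 − 21 = 33
Cheapest insertion is between stop 3 and stop 1, adding 28.
New total = 128 + 28 = 156.

+28 blocks — insert stop 5 between stop 3 and stop 1.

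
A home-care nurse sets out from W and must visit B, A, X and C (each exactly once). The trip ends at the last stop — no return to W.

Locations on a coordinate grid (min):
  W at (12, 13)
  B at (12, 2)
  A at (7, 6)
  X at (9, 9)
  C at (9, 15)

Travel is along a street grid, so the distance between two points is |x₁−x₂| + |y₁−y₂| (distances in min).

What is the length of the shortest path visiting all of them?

Minimum one-way distance = 25 min.

There are 4! = 24 possible orderings.
W→B→A→X→C: 11+9+5+6 = 31
W→B→A→C→X: 11+9+11+6 = 37
W→B→X→A→C: 11+10+5+11 = 37
W→B→X→C→A: 11+10+6+11 = 38
W→B→C→A→X: 11+16+11+5 = 43
W→B→C→X→A: 11+16+6+5 = 38
W→A→B→X→C: 12+9+10+6 = 37
W→A→B→C→X: 12+9+16+6 = 43
W→A→X→B→C: 12+5+10+16 = 43
W→A→X→C→B: 12+5+6+16 = 39
W→A→C→B→X: 12+11+16+10 = 49
W→A→C→X→B: 12+11+6+10 = 39
W→X→B→A→C: 7+10+9+11 = 37
W→X→B→C→A: 7+10+16+11 = 44
… (10 more)
W→C→X→A→B: 5+6+5+9 = 25  ← best
The minimum is 25.
One shortest path: W → C → X → A → B.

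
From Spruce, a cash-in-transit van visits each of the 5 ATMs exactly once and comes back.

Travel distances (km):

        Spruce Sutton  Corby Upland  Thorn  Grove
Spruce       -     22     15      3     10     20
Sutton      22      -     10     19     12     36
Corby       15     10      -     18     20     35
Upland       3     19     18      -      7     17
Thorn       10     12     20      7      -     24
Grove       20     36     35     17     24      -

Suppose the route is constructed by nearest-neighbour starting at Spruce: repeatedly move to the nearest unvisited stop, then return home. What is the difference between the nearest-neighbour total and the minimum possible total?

Spruce: Upland=3, Thorn=10, Corby=15, Grove=20, Sutton=22 ⇒ Upland
Upland: Thorn=7, Grove=17, Corby=18, Sutton=19 ⇒ Thorn
Thorn: Sutton=12, Corby=20, Grove=24 ⇒ Sutton
Sutton: Corby=10, Grove=36 ⇒ Corby
Corby: Grove=35 ⇒ Grove
NN route Spruce → Upland → Thorn → Sutton → Corby → Grove → Spruce costs 87.
Optimal: Spruce → Corby → Sutton → Thorn → Upland → Grove → Spruce costs 81 (by enumerating all 60 distinct tours).
Excess = 87 − 81 = 6.

6 km longer than the optimal tour.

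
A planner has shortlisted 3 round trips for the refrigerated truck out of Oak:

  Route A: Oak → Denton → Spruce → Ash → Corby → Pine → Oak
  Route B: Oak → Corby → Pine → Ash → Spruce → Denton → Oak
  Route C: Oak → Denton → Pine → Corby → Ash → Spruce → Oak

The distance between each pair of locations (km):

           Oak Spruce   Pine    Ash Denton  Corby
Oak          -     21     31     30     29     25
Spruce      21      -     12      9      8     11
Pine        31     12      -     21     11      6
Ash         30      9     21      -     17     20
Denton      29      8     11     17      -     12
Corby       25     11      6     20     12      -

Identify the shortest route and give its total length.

Route A: 29 + 8 + 9 + 20 + 6 + 31 = 103
Route B: 25 + 6 + 21 + 9 + 8 + 29 = 98
Route C: 29 + 11 + 6 + 20 + 9 + 21 = 96

Shortest is Route C, total 96 km.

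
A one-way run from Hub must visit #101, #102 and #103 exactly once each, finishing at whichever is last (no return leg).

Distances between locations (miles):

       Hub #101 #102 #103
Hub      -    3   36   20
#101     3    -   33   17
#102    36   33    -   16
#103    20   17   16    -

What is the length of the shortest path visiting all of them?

Minimum one-way distance = 36 miles.

There are 3! = 6 possible orderings.
Hub→#101→#102→#103: 3+33+16 = 52
Hub→#101→#103→#102: 3+17+16 = 36
Hub→#102→#101→#103: 36+33+17 = 86
Hub→#102→#103→#101: 36+16+17 = 69
Hub→#103→#101→#102: 20+17+33 = 70
Hub→#103→#102→#101: 20+16+33 = 69
The minimum is 36.
One shortest path: Hub → #101 → #103 → #102.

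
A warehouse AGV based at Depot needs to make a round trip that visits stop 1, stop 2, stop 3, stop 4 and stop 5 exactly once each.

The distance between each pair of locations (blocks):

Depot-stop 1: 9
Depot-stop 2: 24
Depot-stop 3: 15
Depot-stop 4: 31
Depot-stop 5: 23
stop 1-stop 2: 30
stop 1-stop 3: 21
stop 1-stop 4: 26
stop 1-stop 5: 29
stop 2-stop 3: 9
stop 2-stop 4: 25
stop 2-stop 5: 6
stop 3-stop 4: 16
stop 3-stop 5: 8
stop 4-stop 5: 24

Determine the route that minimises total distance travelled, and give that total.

There are 60 distinct closed tours to check (reversals are equivalent).
Depot→stop 1→stop 2→stop 3→stop 4→stop 5→Depot: 9+30+9+16+24+23 = 111
Depot→stop 1→stop 2→stop 3→stop 5→stop 4→Depot: 9+30+9+8+24+31 = 111
Depot→stop 1→stop 2→stop 4→stop 3→stop 5→Depot: 9+30+25+16+8+23 = 111
Depot→stop 1→stop 2→stop 4→stop 5→stop 3→Depot: 9+30+25+24+8+15 = 111
Depot→stop 1→stop 2→stop 5→stop 3→stop 4→Depot: 9+30+6+8+16+31 = 100
Depot→stop 1→stop 2→stop 5→stop 4→stop 3→Depot: 9+30+6+24+16+15 = 100
Depot→stop 1→stop 3→stop 2→stop 4→stop 5→Depot: 9+21+9+25+24+23 = 111
Depot→stop 1→stop 3→stop 2→stop 5→stop 4→Depot: 9+21+9+6+24+31 = 100
Depot→stop 1→stop 3→stop 4→stop 2→stop 5→Depot: 9+21+16+25+6+23 = 100
Depot→stop 1→stop 3→stop 4→stop 5→stop 2→Depot: 9+21+16+24+6+24 = 100
Depot→stop 1→stop 3→stop 5→stop 2→stop 4→Depot: 9+21+8+6+25+31 = 100
Depot→stop 1→stop 3→stop 5→stop 4→stop 2→Depot: 9+21+8+24+25+24 = 111
Depot→stop 1→stop 4→stop 2→stop 3→stop 5→Depot: 9+26+25+9+8+23 = 100
Depot→stop 1→stop 4→stop 2→stop 5→stop 3→Depot: 9+26+25+6+8+15 = 89
… (46 more)
The minimum is 89.
One optimal route: Depot → stop 1 → stop 4 → stop 2 → stop 5 → stop 3 → Depot (or its reverse).

Shortest round trip = 89 blocks.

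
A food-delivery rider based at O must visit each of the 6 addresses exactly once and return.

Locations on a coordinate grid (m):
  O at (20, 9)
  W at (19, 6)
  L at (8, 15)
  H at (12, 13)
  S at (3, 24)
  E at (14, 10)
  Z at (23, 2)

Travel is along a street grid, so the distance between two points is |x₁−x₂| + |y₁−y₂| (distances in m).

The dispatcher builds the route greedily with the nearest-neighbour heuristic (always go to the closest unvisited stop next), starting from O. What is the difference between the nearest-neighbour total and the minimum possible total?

O: W=4, E=7, Z=10, H=12, L=18, S=32 ⇒ W
W: Z=8, E=9, H=14, L=20, S=34 ⇒ Z
Z: E=17, H=22, L=28, S=42 ⇒ E
E: H=5, L=11, S=25 ⇒ H
H: L=6, S=20 ⇒ L
L: S=14 ⇒ S
NN route O → W → Z → E → H → L → S → O costs 86.
Optimal: O → L → S → H → E → W → Z → O costs 84 (by enumerating all 360 distinct tours).
Excess = 86 − 84 = 2.

Excess over optimum: 2 m.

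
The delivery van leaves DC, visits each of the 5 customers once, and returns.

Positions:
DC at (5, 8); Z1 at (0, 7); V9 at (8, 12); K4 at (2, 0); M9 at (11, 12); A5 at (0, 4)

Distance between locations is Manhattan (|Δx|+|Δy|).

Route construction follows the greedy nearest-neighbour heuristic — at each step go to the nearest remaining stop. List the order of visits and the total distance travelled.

Total distance 46 via the nearest-neighbour route DC → Z1 → A5 → K4 → V9 → M9 → DC.

DC → [Z1:6 / V9:7 / A5:9 / M9:10 / K4:11] → Z1 (6)
Z1 → [A5:3 / K4:9 / V9:13 / M9:16] → A5 (3)
A5 → [K4:6 / V9:16 / M9:19] → K4 (6)
K4 → [V9:18 / M9:21] → V9 (18)
V9 → [M9:3] → M9 (3)
Return M9→DC: 10.
Total = 6 + 3 + 6 + 18 + 3 + 10 = 46.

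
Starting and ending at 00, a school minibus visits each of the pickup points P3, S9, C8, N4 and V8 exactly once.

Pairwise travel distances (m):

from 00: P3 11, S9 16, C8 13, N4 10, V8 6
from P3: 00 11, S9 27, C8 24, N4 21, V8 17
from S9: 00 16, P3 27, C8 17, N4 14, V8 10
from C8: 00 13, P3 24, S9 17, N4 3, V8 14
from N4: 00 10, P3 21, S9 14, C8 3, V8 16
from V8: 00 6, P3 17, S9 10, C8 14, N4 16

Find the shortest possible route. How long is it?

68 m — the shortest possible round trip.

With 5 stops there are 5!/2 = 60 distinct round trips (a route and its reverse cost the same).
00 → P3 → S9 → C8 → N4 → V8 → 00: 11+27+17+3+16+6 = 80
00 → P3 → S9 → C8 → V8 → N4 → 00: 11+27+17+14+16+10 = 95
00 → P3 → S9 → N4 → C8 → V8 → 00: 11+27+14+3+14+6 = 75
00 → P3 → S9 → N4 → V8 → C8 → 00: 11+27+14+16+14+13 = 95
00 → P3 → S9 → V8 → C8 → N4 → 00: 11+27+10+14+3+10 = 75
00 → P3 → S9 → V8 → N4 → C8 → 00: 11+27+10+16+3+13 = 80
00 → P3 → C8 → S9 → N4 → V8 → 00: 11+24+17+14+16+6 = 88
00 → P3 → C8 → S9 → V8 → N4 → 00: 11+24+17+10+16+10 = 88
00 → P3 → C8 → N4 → S9 → V8 → 00: 11+24+3+14+10+6 = 68
00 → P3 → C8 → N4 → V8 → S9 → 00: 11+24+3+16+10+16 = 80
00 → P3 → C8 → V8 → S9 → N4 → 00: 11+24+14+10+14+10 = 83
00 → P3 → C8 → V8 → N4 → S9 → 00: 11+24+14+16+14+16 = 95
00 → P3 → N4 → S9 → C8 → V8 → 00: 11+21+14+17+14+6 = 83
00 → P3 → N4 → S9 → V8 → C8 → 00: 11+21+14+10+14+13 = 83
… (46 more)
The minimum is 68.
One optimal route: 00 → P3 → C8 → N4 → S9 → V8 → 00 (or its reverse).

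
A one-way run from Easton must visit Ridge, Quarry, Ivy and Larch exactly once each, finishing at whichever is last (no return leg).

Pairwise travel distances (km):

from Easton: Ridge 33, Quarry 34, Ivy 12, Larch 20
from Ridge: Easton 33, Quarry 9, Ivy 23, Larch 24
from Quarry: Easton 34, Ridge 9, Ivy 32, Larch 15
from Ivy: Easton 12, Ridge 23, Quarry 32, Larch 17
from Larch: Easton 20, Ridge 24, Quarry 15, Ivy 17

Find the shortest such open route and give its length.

There are 4! = 24 possible orderings.
Easton → Ridge → Quarry → Ivy → Larch: 33+9+32+17 = 91
Easton → Ridge → Quarry → Larch → Ivy: 33+9+15+17 = 74
Easton → Ridge → Ivy → Quarry → Larch: 33+23+32+15 = 103
Easton → Ridge → Ivy → Larch → Quarry: 33+23+17+15 = 88
Easton → Ridge → Larch → Quarry → Ivy: 33+24+15+32 = 104
Easton → Ridge → Larch → Ivy → Quarry: 33+24+17+32 = 106
Easton → Quarry → Ridge → Ivy → Larch: 34+9+23+17 = 83
Easton → Quarry → Ridge → Larch → Ivy: 34+9+24+17 = 84
Easton → Quarry → Ivy → Ridge → Larch: 34+32+23+24 = 113
Easton → Quarry → Ivy → Larch → Ridge: 34+32+17+24 = 107
Easton → Quarry → Larch → Ridge → Ivy: 34+15+24+23 = 96
Easton → Quarry → Larch → Ivy → Ridge: 34+15+17+23 = 89
Easton → Ivy → Ridge → Quarry → Larch: 12+23+9+15 = 59
Easton → Ivy → Ridge → Larch → Quarry: 12+23+24+15 = 74
… (10 more)
Easton → Ivy → Larch → Quarry → Ridge: 12+17+15+9 = 53  ← best
The minimum is 53.
One shortest path: Easton → Ivy → Larch → Quarry → Ridge.

53 km — the minimum one-way total.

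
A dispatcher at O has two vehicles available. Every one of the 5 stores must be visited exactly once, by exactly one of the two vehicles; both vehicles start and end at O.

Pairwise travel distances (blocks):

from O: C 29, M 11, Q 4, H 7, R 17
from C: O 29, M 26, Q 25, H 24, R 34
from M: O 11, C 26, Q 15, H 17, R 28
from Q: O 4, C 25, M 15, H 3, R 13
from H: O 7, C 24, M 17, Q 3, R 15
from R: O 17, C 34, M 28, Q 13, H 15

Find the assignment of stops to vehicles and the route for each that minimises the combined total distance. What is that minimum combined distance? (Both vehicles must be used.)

There are 2^4 − 1 = 15 ways to divide the 5 stops into two non-empty groups. For each, the best each vehicle can do is its own shortest tour through its group:
  {C} + {M, Q, H, R}: 58 + 60 = 118
  {M} + {C, Q, H, R}: 22 + 82 = 104
  {C, M} + {Q, H, R}: 66 + 39 = 105
  {Q} + {C, M, H, R}: 8 + 93 = 101
  {C, Q} + {M, H, R}: 58 + 60 = 118
  {M, Q} + {C, H, R}: 30 + 82 = 112
  … (15 splits in total)
Best: vehicle 1 O → Q → O = 8; vehicle 2 O → M → C → H → R → O = 93; combined 101.

101 blocks — the smallest possible combined total.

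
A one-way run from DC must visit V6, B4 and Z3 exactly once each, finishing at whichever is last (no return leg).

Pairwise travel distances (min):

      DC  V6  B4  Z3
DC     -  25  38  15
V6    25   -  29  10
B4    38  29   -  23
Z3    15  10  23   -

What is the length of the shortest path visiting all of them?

There are 3! = 6 possible orderings.
DC - V6 - B4 - Z3: 25+29+23 = 77
DC - V6 - Z3 - B4: 25+10+23 = 58
DC - B4 - V6 - Z3: 38+29+10 = 77
DC - B4 - Z3 - V6: 38+23+10 = 71
DC - Z3 - V6 - B4: 15+10+29 = 54
DC - Z3 - B4 - V6: 15+23+29 = 67
The minimum is 54.
One shortest path: DC → Z3 → V6 → B4.

Shortest open route: 54 min.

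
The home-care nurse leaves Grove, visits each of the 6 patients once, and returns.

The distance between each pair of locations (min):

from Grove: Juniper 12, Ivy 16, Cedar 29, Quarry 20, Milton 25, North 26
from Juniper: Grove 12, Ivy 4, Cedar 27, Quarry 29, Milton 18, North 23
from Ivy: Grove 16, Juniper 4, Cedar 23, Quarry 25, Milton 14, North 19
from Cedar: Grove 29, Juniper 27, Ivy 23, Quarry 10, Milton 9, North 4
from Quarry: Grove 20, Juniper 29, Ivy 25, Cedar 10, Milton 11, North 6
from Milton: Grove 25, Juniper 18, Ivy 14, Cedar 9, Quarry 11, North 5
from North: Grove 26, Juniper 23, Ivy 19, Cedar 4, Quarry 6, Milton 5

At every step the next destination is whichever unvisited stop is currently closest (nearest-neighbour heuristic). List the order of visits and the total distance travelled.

Total distance 69 min via the nearest-neighbour route Grove → Juniper → Ivy → Milton → North → Cedar → Quarry → Grove.

At Grove the remaining stops are Juniper 12, Ivy 16, Quarry 20, Milton 25, North 26, Cedar 29; go to Juniper.
At Juniper the remaining stops are Ivy 4, Milton 18, North 23, Cedar 27, Quarry 29; go to Ivy.
At Ivy the remaining stops are Milton 14, North 19, Cedar 23, Quarry 25; go to Milton.
At Milton the remaining stops are North 5, Cedar 9, Quarry 11; go to North.
At North the remaining stops are Cedar 4, Quarry 6; go to Cedar.
At Cedar the remaining stops are Quarry 10; go to Quarry.
Return Quarry→Grove: 20.
Total = 12 + 4 + 14 + 5 + 4 + 10 + 20 = 69.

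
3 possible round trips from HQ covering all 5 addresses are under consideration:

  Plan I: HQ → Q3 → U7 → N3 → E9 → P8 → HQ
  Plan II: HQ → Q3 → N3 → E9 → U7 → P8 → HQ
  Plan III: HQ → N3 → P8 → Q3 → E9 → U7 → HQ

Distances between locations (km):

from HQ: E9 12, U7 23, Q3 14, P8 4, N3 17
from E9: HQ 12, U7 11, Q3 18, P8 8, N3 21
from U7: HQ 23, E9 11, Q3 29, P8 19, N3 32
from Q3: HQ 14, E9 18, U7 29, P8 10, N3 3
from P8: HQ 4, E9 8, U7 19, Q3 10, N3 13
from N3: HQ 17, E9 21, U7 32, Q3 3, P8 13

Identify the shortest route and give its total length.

72 km — Plan II is the shortest.

Plan I: 14 + 29 + 32 + 21 + 8 + 4 = 108
Plan II: 14 + 3 + 21 + 11 + 19 + 4 = 72
Plan III: 17 + 13 + 10 + 18 + 11 + 23 = 92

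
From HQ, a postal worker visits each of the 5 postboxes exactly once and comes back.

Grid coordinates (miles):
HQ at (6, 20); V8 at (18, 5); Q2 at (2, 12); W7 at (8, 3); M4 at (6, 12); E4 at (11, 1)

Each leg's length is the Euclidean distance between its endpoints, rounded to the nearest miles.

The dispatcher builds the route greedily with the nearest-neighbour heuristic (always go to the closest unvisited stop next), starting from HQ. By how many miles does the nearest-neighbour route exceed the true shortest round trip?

HQ: M4=8, Q2=9, W7=17, V8=19, E4=20 ⇒ M4
M4: Q2=4, W7=9, E4=12, V8=14 ⇒ Q2
Q2: W7=11, E4=14, V8=17 ⇒ W7
W7: E4=4, V8=10 ⇒ E4
E4: V8=8 ⇒ V8
NN route HQ → M4 → Q2 → W7 → E4 → V8 → HQ costs 54.
Optimal: HQ → V8 → E4 → W7 → M4 → Q2 → HQ costs 53 (by enumerating all 60 distinct tours).
Excess = 54 − 53 = 1.

The nearest-neighbour route is 1 miles longer than optimal.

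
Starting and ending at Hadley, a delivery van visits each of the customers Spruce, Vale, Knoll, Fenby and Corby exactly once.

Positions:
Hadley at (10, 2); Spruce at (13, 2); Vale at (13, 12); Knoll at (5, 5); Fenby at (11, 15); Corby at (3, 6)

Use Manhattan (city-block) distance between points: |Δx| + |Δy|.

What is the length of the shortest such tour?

Hadley-Spruce-Vale-Knoll-Fenby-Corby-Hadley: 3+10+15+16+17+11 = 72
Hadley-Spruce-Vale-Knoll-Corby-Fenby-Hadley: 3+10+15+3+17+14 = 62
Hadley-Spruce-Vale-Fenby-Knoll-Corby-Hadley: 3+10+5+16+3+11 = 48
Hadley-Spruce-Vale-Fenby-Corby-Knoll-Hadley: 3+10+5+17+3+8 = 46
Hadley-Spruce-Vale-Corby-Knoll-Fenby-Hadley: 3+10+16+3+16+14 = 62
Hadley-Spruce-Vale-Corby-Fenby-Knoll-Hadley: 3+10+16+17+16+8 = 70
Hadley-Spruce-Knoll-Vale-Fenby-Corby-Hadley: 3+11+15+5+17+11 = 62
Hadley-Spruce-Knoll-Vale-Corby-Fenby-Hadley: 3+11+15+16+17+14 = 76
Hadley-Spruce-Knoll-Fenby-Vale-Corby-Hadley: 3+11+16+5+16+11 = 62
Hadley-Spruce-Knoll-Fenby-Corby-Vale-Hadley: 3+11+16+17+16+13 = 76
Hadley-Spruce-Knoll-Corby-Vale-Fenby-Hadley: 3+11+3+16+5+14 = 52
Hadley-Spruce-Knoll-Corby-Fenby-Vale-Hadley: 3+11+3+17+5+13 = 52
Hadley-Spruce-Fenby-Vale-Knoll-Corby-Hadley: 3+15+5+15+3+11 = 52
Hadley-Spruce-Fenby-Vale-Corby-Knoll-Hadley: 3+15+5+16+3+8 = 50
… (46 more)
The minimum is 46.
One optimal route: Hadley → Spruce → Vale → Fenby → Corby → Knoll → Hadley (or its reverse).

Shortest round trip = 46.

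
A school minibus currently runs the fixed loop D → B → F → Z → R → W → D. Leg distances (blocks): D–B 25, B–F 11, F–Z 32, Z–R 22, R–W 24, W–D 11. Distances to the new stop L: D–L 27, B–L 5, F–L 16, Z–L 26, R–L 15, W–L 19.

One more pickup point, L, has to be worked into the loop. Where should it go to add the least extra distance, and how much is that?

Adding 7 blocks by placing L on the D–B leg.

Insertion cost between consecutive stops i–j is d(i,L) + d(L,j) − d(i,j):
  between D and B: 27 + 5 − 25 = 7
  between B and F: 5 + 16 − 11 = 10
  between F and Z: 16 + 26 − 32 = 10
  between Z and R: 26 + 15 − 22 = 19
  between R and W: 15 + 19 − 24 = 10
  between W and D: 19 + 27 − 11 = 35
Cheapest insertion is between D and B, adding 7.
New total = 125 + 7 = 132.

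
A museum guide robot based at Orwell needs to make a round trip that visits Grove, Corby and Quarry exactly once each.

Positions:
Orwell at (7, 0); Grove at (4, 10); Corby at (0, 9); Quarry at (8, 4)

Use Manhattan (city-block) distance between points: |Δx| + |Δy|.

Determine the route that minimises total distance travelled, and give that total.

Shortest round trip = 36.

With 3 stops there are 3!/2 = 3 distinct round trips (a route and its reverse cost the same).
Orwell → Grove → Corby → Quarry → Orwell: 13+5+13+5 = 36
Orwell → Grove → Quarry → Corby → Orwell: 13+10+13+16 = 52
Orwell → Corby → Grove → Quarry → Orwell: 16+5+10+5 = 36
The minimum is 36.
One optimal route: Orwell → Grove → Corby → Quarry → Orwell (or its reverse).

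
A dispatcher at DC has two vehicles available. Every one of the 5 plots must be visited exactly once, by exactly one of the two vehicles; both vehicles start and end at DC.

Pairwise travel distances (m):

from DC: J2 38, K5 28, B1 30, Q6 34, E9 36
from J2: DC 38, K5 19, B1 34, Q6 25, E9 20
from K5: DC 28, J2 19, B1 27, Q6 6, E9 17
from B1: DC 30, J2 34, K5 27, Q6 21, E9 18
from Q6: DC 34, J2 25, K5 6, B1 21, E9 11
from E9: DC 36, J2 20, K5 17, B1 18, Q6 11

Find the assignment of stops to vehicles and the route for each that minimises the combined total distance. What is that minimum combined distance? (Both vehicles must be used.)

Check every non-empty split of the stops between the two vehicles; for each half take its own optimal tour:
  {J2} + {K5, B1, Q6, E9}: 76 + 93 = 169
  {K5} + {J2, B1, Q6, E9}: 56 + 120 = 176
  {J2, K5} + {B1, Q6, E9}: 85 + 93 = 178
  {B1} + {J2, K5, Q6, E9}: 60 + 103 = 163
  {J2, B1} + {K5, Q6, E9}: 102 + 81 = 183
  {K5, B1} + {J2, Q6, E9}: 85 + 103 = 188
  … (15 splits in total)
Best: vehicle 1 DC → B1 → DC = 60; vehicle 2 DC → J2 → E9 → Q6 → K5 → DC = 103; combined 163.

163 m — the smallest possible combined total.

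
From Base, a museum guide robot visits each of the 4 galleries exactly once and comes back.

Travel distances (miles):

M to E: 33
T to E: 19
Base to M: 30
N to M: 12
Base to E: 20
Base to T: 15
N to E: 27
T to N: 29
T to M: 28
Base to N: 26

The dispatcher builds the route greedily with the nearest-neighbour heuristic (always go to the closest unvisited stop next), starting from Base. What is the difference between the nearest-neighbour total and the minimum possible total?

The nearest-neighbour route is 1 miles longer than optimal.

Base: T=15, E=20, N=26, M=30 ⇒ T
T: E=19, M=28, N=29 ⇒ E
E: N=27, M=33 ⇒ N
N: M=12 ⇒ M
NN route Base → T → E → N → M → Base costs 103.
Optimal: Base → T → M → N → E → Base costs 102 (by enumerating all 12 distinct tours).
Excess = 103 − 102 = 1.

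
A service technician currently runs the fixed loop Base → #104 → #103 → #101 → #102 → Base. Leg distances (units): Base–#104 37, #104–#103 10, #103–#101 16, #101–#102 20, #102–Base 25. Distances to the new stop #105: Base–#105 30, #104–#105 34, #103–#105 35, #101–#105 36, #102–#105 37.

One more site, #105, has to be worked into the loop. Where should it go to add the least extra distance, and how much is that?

Insertion cost between consecutive stops i–j is d(i,#105) + d(#105,j) − d(i,j):
  between Base and #104: 30 + 34 − 37 = 27
  between #104 and #103: 34 + 35 − 10 = 59
  between #103 and #101: 35 + 36 − 16 = 55
  between #101 and #102: 36 + 37 − 20 = 53
  between #102 and Base: 37 + 30 − 25 = 42
Cheapest insertion is between Base and #104, adding 27.
New total = 108 + 27 = 135.

+27 — insert #105 between Base and #104.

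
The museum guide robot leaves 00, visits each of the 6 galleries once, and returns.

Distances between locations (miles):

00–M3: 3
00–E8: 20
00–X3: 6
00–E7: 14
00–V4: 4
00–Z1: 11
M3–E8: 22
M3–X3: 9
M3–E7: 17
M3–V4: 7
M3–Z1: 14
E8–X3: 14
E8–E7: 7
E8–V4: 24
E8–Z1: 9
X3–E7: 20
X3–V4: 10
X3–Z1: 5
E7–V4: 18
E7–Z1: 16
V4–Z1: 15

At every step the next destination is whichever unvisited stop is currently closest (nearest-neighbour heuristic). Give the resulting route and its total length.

55 miles along 00 → M3 → V4 → X3 → Z1 → E8 → E7 → 00.

At 00 the remaining stops are M3 3, V4 4, X3 6, Z1 11, E7 14, E8 20; go to M3.
At M3 the remaining stops are V4 7, X3 9, Z1 14, E7 17, E8 22; go to V4.
At V4 the remaining stops are X3 10, Z1 15, E7 18, E8 24; go to X3.
At X3 the remaining stops are Z1 5, E8 14, E7 20; go to Z1.
At Z1 the remaining stops are E8 9, E7 16; go to E8.
At E8 the remaining stops are E7 7; go to E7.
Return E7→00: 14.
Total = 3 + 7 + 10 + 5 + 9 + 7 + 14 = 55.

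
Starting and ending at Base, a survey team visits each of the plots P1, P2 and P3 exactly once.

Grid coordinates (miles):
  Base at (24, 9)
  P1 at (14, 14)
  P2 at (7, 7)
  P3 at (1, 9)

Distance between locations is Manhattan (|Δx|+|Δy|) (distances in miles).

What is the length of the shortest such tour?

With 3 stops there are 3!/2 = 3 distinct round trips (a route and its reverse cost the same).
Base → P1 → P2 → P3 → Base: 15+14+8+23 = 60
Base → P1 → P3 → P2 → Base: 15+18+8+19 = 60
Base → P2 → P1 → P3 → Base: 19+14+18+23 = 74
The minimum is 60.
One optimal route: Base → P1 → P2 → P3 → Base (or its reverse).

Minimum total distance: 60 miles.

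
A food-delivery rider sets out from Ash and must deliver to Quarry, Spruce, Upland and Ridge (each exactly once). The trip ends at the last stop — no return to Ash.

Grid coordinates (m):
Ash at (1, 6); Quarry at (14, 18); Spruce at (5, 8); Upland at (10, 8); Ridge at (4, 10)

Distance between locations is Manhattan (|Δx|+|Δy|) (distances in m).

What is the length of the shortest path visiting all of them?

Minimum one-way distance = 29 m.

There are 4! = 24 possible orderings.
Ash → Quarry → Spruce → Upland → Ridge: 25+19+5+8 = 57
Ash → Quarry → Spruce → Ridge → Upland: 25+19+3+8 = 55
Ash → Quarry → Upland → Spruce → Ridge: 25+14+5+3 = 47
Ash → Quarry → Upland → Ridge → Spruce: 25+14+8+3 = 50
Ash → Quarry → Ridge → Spruce → Upland: 25+18+3+5 = 51
Ash → Quarry → Ridge → Upland → Spruce: 25+18+8+5 = 56
Ash → Spruce → Quarry → Upland → Ridge: 6+19+14+8 = 47
Ash → Spruce → Quarry → Ridge → Upland: 6+19+18+8 = 51
Ash → Spruce → Upland → Quarry → Ridge: 6+5+14+18 = 43
Ash → Spruce → Upland → Ridge → Quarry: 6+5+8+18 = 37
Ash → Spruce → Ridge → Quarry → Upland: 6+3+18+14 = 41
Ash → Spruce → Ridge → Upland → Quarry: 6+3+8+14 = 31
Ash → Upland → Quarry → Spruce → Ridge: 11+14+19+3 = 47
Ash → Upland → Quarry → Ridge → Spruce: 11+14+18+3 = 46
… (10 more)
Ash → Ridge → Spruce → Upland → Quarry: 7+3+5+14 = 29  ← best
The minimum is 29.
One shortest path: Ash → Ridge → Spruce → Upland → Quarry.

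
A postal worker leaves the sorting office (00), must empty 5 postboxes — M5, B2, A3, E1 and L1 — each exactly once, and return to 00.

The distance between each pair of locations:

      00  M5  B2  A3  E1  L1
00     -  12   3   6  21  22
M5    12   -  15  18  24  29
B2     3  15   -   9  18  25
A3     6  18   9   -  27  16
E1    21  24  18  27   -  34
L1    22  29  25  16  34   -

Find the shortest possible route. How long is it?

With 5 stops there are 5!/2 = 60 distinct round trips (a route and its reverse cost the same).
00 - M5 - B2 - A3 - E1 - L1 - 00: 12+15+9+27+34+22 = 119
00 - M5 - B2 - A3 - L1 - E1 - 00: 12+15+9+16+34+21 = 107
00 - M5 - B2 - E1 - A3 - L1 - 00: 12+15+18+27+16+22 = 110
00 - M5 - B2 - E1 - L1 - A3 - 00: 12+15+18+34+16+6 = 101
00 - M5 - B2 - L1 - A3 - E1 - 00: 12+15+25+16+27+21 = 116
00 - M5 - B2 - L1 - E1 - A3 - 00: 12+15+25+34+27+6 = 119
00 - M5 - A3 - B2 - E1 - L1 - 00: 12+18+9+18+34+22 = 113
00 - M5 - A3 - B2 - L1 - E1 - 00: 12+18+9+25+34+21 = 119
00 - M5 - A3 - E1 - B2 - L1 - 00: 12+18+27+18+25+22 = 122
00 - M5 - A3 - E1 - L1 - B2 - 00: 12+18+27+34+25+3 = 119
00 - M5 - A3 - L1 - B2 - E1 - 00: 12+18+16+25+18+21 = 110
00 - M5 - A3 - L1 - E1 - B2 - 00: 12+18+16+34+18+3 = 101
00 - M5 - E1 - B2 - A3 - L1 - 00: 12+24+18+9+16+22 = 101
00 - M5 - E1 - B2 - L1 - A3 - 00: 12+24+18+25+16+6 = 101
… (46 more)
00 - B2 - E1 - M5 - L1 - A3 - 00: 3+18+24+29+16+6 = 96  ← best
The minimum is 96.
One optimal route: 00 → B2 → E1 → M5 → L1 → A3 → 00 (or its reverse).

96 — the shortest possible round trip.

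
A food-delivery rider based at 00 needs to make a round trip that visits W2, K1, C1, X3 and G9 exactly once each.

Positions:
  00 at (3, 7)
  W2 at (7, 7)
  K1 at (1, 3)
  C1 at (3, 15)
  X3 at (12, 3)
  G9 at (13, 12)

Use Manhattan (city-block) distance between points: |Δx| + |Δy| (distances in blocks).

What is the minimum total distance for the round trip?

00 → W2 → K1 → C1 → X3 → G9 → 00: 4+10+14+21+10+15 = 74
00 → W2 → K1 → C1 → G9 → X3 → 00: 4+10+14+13+10+13 = 64
00 → W2 → K1 → X3 → C1 → G9 → 00: 4+10+11+21+13+15 = 74
00 → W2 → K1 → X3 → G9 → C1 → 00: 4+10+11+10+13+8 = 56
00 → W2 → K1 → G9 → C1 → X3 → 00: 4+10+21+13+21+13 = 82
00 → W2 → K1 → G9 → X3 → C1 → 00: 4+10+21+10+21+8 = 74
00 → W2 → C1 → K1 → X3 → G9 → 00: 4+12+14+11+10+15 = 66
00 → W2 → C1 → K1 → G9 → X3 → 00: 4+12+14+21+10+13 = 74
00 → W2 → C1 → X3 → K1 → G9 → 00: 4+12+21+11+21+15 = 84
00 → W2 → C1 → X3 → G9 → K1 → 00: 4+12+21+10+21+6 = 74
00 → W2 → C1 → G9 → K1 → X3 → 00: 4+12+13+21+11+13 = 74
00 → W2 → C1 → G9 → X3 → K1 → 00: 4+12+13+10+11+6 = 56
00 → W2 → X3 → K1 → C1 → G9 → 00: 4+9+11+14+13+15 = 66
00 → W2 → X3 → K1 → G9 → C1 → 00: 4+9+11+21+13+8 = 66
… (46 more)
The minimum is 56.
One optimal route: 00 → W2 → K1 → X3 → G9 → C1 → 00 (or its reverse).

Minimum total distance: 56 blocks.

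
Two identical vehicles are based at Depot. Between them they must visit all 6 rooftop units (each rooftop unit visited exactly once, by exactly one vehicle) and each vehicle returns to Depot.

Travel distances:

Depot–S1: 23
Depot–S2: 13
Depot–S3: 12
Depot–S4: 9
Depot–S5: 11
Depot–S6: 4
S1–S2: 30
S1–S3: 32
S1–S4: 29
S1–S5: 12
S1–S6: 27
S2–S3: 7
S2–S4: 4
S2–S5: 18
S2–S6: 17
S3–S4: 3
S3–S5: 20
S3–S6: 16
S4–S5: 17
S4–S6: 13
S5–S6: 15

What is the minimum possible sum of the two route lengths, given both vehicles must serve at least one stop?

There are 2^5 − 1 = 31 ways to divide the 6 stops into two non-empty groups. For each, the best each vehicle can do is its own shortest tour through its group:
  {S1} + {S2, S3, S4, S5, S6}: 46 + 56 = 102
  {S2} + {S1, S3, S4, S5, S6}: 26 + 75 = 101
  {S1, S2} + {S3, S4, S5, S6}: 66 + 51 = 117
  {S3} + {S1, S2, S4, S5, S6}: 24 + 74 = 98
  {S1, S3} + {S2, S4, S5, S6}: 67 + 50 = 117
  {S2, S3} + {S1, S4, S5, S6}: 32 + 69 = 101
  … (31 splits in total)
  {S1, S2, S3, S4, S5} + {S6}: 72 + 8 = 80  ← best
Best: vehicle 1 Depot → S1 → S5 → S2 → S3 → S4 → Depot = 72; vehicle 2 Depot → S6 → Depot = 8; combined 80.

80 — the smallest possible combined total.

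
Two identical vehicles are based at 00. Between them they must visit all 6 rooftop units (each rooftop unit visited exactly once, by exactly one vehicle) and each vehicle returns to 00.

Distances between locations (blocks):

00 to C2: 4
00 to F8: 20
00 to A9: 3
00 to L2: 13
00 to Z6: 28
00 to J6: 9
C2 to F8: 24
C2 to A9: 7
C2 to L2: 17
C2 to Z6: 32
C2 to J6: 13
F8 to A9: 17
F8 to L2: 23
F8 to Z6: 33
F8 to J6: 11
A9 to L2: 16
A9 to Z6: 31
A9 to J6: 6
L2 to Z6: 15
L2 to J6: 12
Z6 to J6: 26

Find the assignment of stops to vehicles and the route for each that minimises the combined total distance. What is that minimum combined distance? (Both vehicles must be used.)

Try each way of splitting the stops between the two vehicles (each non-empty) and, for each split, find the best tour for each vehicle:
  {C2} + {F8, A9, L2, Z6, J6}: 8 + 81 = 89
  {F8} + {C2, A9, L2, Z6, J6}: 40 + 71 = 111
  {C2, F8} + {A9, L2, Z6, J6}: 48 + 63 = 111
  {A9} + {C2, F8, L2, Z6, J6}: 6 + 89 = 95
  {C2, A9} + {F8, L2, Z6, J6}: 14 + 81 = 95
  {F8, A9} + {C2, L2, Z6, J6}: 40 + 71 = 111
  … (31 splits in total)
Best: vehicle 1 00 → C2 → 00 = 8; vehicle 2 00 → A9 → J6 → F8 → Z6 → L2 → 00 = 81; combined 89.

89 blocks — the smallest possible combined total.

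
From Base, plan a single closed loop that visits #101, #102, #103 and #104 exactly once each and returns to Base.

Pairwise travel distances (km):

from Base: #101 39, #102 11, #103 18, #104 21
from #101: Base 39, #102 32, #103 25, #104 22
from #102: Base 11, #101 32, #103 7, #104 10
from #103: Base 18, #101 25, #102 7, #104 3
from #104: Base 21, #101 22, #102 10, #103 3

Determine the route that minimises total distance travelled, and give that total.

82 km — the shortest possible round trip.

There are 12 distinct closed tours to check (reversals are equivalent).
Base→#101→#102→#103→#104→Base: 39+32+7+3+21 = 102
Base→#101→#102→#104→#103→Base: 39+32+10+3+18 = 102
Base→#101→#103→#102→#104→Base: 39+25+7+10+21 = 102
Base→#101→#103→#104→#102→Base: 39+25+3+10+11 = 88
Base→#101→#104→#102→#103→Base: 39+22+10+7+18 = 96
Base→#101→#104→#103→#102→Base: 39+22+3+7+11 = 82
Base→#102→#101→#103→#104→Base: 11+32+25+3+21 = 92
Base→#102→#101→#104→#103→Base: 11+32+22+3+18 = 86
Base→#102→#103→#101→#104→Base: 11+7+25+22+21 = 86
Base→#102→#104→#101→#103→Base: 11+10+22+25+18 = 86
Base→#103→#101→#102→#104→Base: 18+25+32+10+21 = 106
Base→#103→#102→#101→#104→Base: 18+7+32+22+21 = 100
The minimum is 82.
One optimal route: Base → #101 → #104 → #103 → #102 → Base (or its reverse).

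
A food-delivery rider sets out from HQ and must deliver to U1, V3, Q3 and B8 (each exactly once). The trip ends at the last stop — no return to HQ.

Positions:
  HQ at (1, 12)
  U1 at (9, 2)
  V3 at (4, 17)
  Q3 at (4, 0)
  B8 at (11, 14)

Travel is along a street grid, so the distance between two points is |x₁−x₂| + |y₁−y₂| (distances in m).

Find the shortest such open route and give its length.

There are 4! = 24 possible orderings.
HQ → U1 → V3 → Q3 → B8: 18+20+17+21 = 76
HQ → U1 → V3 → B8 → Q3: 18+20+10+21 = 69
HQ → U1 → Q3 → V3 → B8: 18+7+17+10 = 52
HQ → U1 → Q3 → B8 → V3: 18+7+21+10 = 56
HQ → U1 → B8 → V3 → Q3: 18+14+10+17 = 59
HQ → U1 → B8 → Q3 → V3: 18+14+21+17 = 70
HQ → V3 → U1 → Q3 → B8: 8+20+7+21 = 56
HQ → V3 → U1 → B8 → Q3: 8+20+14+21 = 63
HQ → V3 → Q3 → U1 → B8: 8+17+7+14 = 46
HQ → V3 → Q3 → B8 → U1: 8+17+21+14 = 60
HQ → V3 → B8 → U1 → Q3: 8+10+14+7 = 39
HQ → V3 → B8 → Q3 → U1: 8+10+21+7 = 46
HQ → Q3 → U1 → V3 → B8: 15+7+20+10 = 52
HQ → Q3 → U1 → B8 → V3: 15+7+14+10 = 46
… (10 more)
The minimum is 39.
One shortest path: HQ → V3 → B8 → U1 → Q3.

Shortest open route: 39 m.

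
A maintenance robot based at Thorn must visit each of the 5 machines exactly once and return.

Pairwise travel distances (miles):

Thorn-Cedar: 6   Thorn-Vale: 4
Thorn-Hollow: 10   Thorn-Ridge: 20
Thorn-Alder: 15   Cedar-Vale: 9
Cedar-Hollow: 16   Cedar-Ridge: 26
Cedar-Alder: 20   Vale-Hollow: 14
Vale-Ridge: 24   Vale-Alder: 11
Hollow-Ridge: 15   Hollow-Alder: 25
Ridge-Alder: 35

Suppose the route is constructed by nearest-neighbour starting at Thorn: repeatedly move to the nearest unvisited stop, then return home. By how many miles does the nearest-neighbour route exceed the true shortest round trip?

The nearest-neighbour route is 8 miles longer than optimal.

From Thorn: Vale=4, Cedar=6, Hollow=10, Alder=15, Ridge=20 → choose Vale (4).
From Vale: Cedar=9, Alder=11, Hollow=14, Ridge=24 → choose Cedar (9).
From Cedar: Hollow=16, Alder=20, Ridge=26 → choose Hollow (16).
From Hollow: Ridge=15, Alder=25 → choose Ridge (15).
From Ridge: Alder=35 → choose Alder (35).
NN route Thorn → Vale → Cedar → Hollow → Ridge → Alder → Thorn costs 94.
Optimal: Thorn → Cedar → Vale → Alder → Hollow → Ridge → Thorn costs 86 (by enumerating all 60 distinct tours).
Excess = 94 − 86 = 8.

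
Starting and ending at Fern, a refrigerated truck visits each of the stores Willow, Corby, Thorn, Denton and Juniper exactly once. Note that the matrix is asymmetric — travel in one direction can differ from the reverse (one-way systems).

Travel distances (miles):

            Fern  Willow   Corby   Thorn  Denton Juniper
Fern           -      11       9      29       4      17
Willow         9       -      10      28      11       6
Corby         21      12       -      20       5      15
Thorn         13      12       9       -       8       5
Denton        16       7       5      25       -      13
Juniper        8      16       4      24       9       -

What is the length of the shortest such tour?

Fern → Willow → Corby → Thorn → Denton → Juniper → Fern: 11+10+20+8+13+8 = 70
Fern → Willow → Corby → Thorn → Juniper → Denton → Fern: 11+10+20+5+9+16 = 71
Fern → Willow → Corby → Denton → Thorn → Juniper → Fern: 11+10+5+25+5+8 = 64
Fern → Willow → Corby → Denton → Juniper → Thorn → Fern: 11+10+5+13+24+13 = 76
Fern → Willow → Corby → Juniper → Thorn → Denton → Fern: 11+10+15+24+8+16 = 84
Fern → Willow → Corby → Juniper → Denton → Thorn → Fern: 11+10+15+9+25+13 = 83
Fern → Willow → Thorn → Corby → Denton → Juniper → Fern: 11+28+9+5+13+8 = 74
Fern → Willow → Thorn → Corby → Juniper → Denton → Fern: 11+28+9+15+9+16 = 88
Fern → Willow → Thorn → Denton → Corby → Juniper → Fern: 11+28+8+5+15+8 = 75
Fern → Willow → Thorn → Denton → Juniper → Corby → Fern: 11+28+8+13+4+21 = 85
Fern → Willow → Thorn → Juniper → Corby → Denton → Fern: 11+28+5+4+5+16 = 69
Fern → Willow → Thorn → Juniper → Denton → Corby → Fern: 11+28+5+9+5+21 = 79
Fern → Willow → Denton → Corby → Thorn → Juniper → Fern: 11+11+5+20+5+8 = 60
Fern → Willow → Denton → Corby → Juniper → Thorn → Fern: 11+11+5+15+24+13 = 79
… (106 more)
Fern → Denton → Willow → Corby → Thorn → Juniper → Fern: 4+7+10+20+5+8 = 54  ← best
The minimum is 54.
One optimal route: Fern → Denton → Willow → Corby → Thorn → Juniper → Fern.

Minimum total distance: 54 miles.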